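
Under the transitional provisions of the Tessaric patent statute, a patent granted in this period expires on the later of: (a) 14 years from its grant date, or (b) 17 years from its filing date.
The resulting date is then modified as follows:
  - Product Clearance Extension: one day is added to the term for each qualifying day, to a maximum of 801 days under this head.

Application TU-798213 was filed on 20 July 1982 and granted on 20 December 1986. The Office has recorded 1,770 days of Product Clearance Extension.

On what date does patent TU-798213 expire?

(a) grant + 14 years → 20 December 2000.
(b) filing + 17 years → 20 July 1999.
Later of the two: 20 December 2000.
Product Clearance Extension: 1770 days claimed exceeds the 801-day cap, so +801 days → 1 March 2003.

2003-03-01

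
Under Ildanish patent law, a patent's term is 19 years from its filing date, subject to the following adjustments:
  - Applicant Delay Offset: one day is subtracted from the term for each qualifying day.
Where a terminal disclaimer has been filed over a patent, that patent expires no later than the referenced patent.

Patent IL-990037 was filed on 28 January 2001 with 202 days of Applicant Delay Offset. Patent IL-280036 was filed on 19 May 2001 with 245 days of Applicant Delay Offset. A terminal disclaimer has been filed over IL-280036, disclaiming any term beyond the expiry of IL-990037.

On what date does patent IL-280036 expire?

Natural term of IL-280036:
  Base: filing + 19 years → 19 May 2020.
  Applicant Delay Offset: −245 days → 17 September 2019.
Expiry of referenced patent IL-990037:
  Base: filing + 19 years → 28 January 2020.
  Applicant Delay Offset: −202 days → 10 July 2019.
Terminal disclaimer: IL-280036 expires on the earlier of 17 September 2019 and 10 July 2019.

July 10, 2019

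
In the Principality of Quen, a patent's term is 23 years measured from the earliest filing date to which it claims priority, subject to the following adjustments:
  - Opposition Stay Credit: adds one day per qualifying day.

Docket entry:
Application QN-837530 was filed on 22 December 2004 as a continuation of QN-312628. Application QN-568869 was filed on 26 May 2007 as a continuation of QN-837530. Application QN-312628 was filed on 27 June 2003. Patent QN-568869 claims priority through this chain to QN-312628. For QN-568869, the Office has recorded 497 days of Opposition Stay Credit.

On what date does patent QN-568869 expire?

2027-11-06

Earliest priority filing: 27 June 2003.
Base term: 27 June 2003 + 23 years → 27 June 2026.
Opposition Stay Credit: +497 days → 6 November 2027.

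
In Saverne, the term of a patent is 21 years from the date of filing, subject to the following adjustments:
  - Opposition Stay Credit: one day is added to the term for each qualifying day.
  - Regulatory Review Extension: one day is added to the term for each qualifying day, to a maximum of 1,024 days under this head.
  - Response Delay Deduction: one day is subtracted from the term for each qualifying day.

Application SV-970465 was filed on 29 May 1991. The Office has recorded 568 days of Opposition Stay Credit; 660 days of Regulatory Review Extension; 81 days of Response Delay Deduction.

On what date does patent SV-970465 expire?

Base term: filing date + 21 years → 29 May 2012.
Opposition Stay Credit: +568 days → 18 December 2013.
Regulatory Review Extension: 660 days (within the 1024-day cap) → +660 days → 9 October 2015.
Response Delay Deduction: −81 days → 20 July 2015.

July 20, 2015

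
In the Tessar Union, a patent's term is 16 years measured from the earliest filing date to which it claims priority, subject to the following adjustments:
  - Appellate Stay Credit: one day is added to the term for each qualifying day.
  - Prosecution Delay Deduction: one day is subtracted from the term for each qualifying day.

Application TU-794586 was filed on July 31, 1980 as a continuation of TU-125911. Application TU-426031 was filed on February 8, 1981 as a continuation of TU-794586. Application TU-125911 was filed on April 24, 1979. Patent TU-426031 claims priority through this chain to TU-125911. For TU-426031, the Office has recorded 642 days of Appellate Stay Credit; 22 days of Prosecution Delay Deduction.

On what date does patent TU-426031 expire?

1997-01-03

Earliest priority filing: 24 April 1979.
Base term: 24 April 1979 + 16 years → 24 April 1995.
Appellate Stay Credit: +642 days → 25 January 1997.
Prosecution Delay Deduction: −22 days → 3 January 1997.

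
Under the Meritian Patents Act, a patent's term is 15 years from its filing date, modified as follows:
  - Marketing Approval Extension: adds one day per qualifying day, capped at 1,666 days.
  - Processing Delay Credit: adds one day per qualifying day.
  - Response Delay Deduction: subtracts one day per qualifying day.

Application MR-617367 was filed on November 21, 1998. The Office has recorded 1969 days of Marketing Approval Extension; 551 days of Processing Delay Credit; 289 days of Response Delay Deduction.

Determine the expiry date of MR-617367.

March 3, 2019

Base term: filing date + 15 years → 21 November 2013.
Marketing Approval Extension: 1969 days claimed exceeds the 1666-day cap, so +1666 days → 14 June 2018.
Processing Delay Credit: +551 days → 17 December 2019.
Response Delay Deduction: −289 days → 3 March 2019.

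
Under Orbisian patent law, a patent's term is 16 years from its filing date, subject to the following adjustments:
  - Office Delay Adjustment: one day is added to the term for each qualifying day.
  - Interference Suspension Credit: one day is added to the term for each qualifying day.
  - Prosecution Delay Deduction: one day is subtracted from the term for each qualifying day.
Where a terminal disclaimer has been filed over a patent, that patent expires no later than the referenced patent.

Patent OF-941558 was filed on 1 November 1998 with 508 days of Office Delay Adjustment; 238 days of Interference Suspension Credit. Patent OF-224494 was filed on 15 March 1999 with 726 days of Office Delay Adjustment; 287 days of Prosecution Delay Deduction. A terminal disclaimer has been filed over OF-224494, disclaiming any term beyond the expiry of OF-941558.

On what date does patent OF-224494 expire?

Natural term of OF-224494:
  Base: filing + 16 years → 15 March 2015.
  Office Delay Adjustment: +726 days → 10 March 2017.
  Prosecution Delay Deduction: −287 days → 27 May 2016.
Expiry of referenced patent OF-941558:
  Base: filing + 16 years → 1 November 2014.
  Office Delay Adjustment: +508 days → 23 March 2016.
  Interference Suspension Credit: +238 days → 16 November 2016.
Terminal disclaimer: OF-224494 expires on the earlier of 27 May 2016 and 16 November 2016.

May 27, 2016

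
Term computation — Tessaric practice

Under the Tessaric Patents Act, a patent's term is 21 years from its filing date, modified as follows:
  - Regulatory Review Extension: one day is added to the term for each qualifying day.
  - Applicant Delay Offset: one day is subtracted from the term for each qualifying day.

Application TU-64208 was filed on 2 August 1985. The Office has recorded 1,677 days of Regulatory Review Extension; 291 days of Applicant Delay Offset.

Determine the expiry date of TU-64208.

Base term: filing date + 21 years → 2 August 2006.
Regulatory Review Extension: +1677 days → 6 March 2011.
Applicant Delay Offset: −291 days → 19 May 2010.

May 19, 2010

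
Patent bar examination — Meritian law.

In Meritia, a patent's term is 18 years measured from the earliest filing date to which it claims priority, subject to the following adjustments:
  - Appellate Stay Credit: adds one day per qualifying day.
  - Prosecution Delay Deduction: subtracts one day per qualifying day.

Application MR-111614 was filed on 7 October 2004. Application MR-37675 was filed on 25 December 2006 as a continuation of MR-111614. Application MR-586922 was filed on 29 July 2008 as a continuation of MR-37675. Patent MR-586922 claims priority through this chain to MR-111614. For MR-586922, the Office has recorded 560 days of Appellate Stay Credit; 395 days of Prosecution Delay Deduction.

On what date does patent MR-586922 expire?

2023-03-21

Earliest priority filing: 7 October 2004.
Base term: 7 October 2004 + 18 years → 7 October 2022.
Appellate Stay Credit: +560 days → 19 April 2024.
Prosecution Delay Deduction: −395 days → 21 March 2023.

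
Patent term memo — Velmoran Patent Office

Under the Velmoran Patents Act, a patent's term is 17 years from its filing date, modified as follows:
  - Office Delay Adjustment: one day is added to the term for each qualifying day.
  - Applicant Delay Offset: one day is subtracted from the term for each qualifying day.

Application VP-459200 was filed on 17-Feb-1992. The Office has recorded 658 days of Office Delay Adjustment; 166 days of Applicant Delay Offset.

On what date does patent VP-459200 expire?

Base term: filing date + 17 years → 17 February 2009.
Office Delay Adjustment: +658 days → 7 December 2010.
Applicant Delay Offset: −166 days → 24 June 2010.

June 24, 2010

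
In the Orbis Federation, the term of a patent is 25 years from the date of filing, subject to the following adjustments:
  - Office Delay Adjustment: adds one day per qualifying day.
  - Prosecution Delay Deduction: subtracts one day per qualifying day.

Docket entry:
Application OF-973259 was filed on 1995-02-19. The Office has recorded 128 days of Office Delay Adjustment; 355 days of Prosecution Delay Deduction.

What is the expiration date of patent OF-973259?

Base term: filing date + 25 years → 19 February 2020.
Office Delay Adjustment: +128 days → 26 June 2020.
Prosecution Delay Deduction: −355 days → 7 July 2019.

2019-07-07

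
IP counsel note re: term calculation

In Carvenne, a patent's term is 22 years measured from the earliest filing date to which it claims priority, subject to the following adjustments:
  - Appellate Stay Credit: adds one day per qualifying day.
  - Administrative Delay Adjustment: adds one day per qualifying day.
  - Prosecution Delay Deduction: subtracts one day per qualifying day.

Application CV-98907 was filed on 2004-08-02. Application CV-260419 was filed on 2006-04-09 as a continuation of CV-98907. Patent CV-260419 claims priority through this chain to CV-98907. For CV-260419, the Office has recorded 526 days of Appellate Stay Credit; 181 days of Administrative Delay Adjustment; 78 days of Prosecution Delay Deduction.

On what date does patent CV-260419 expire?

2028-04-22

Earliest priority filing: 2 August 2004.
Base term: 2 August 2004 + 22 years → 2 August 2026.
Appellate Stay Credit: +526 days → 10 January 2028.
Administrative Delay Adjustment: +181 days → 9 July 2028.
Prosecution Delay Deduction: −78 days → 22 April 2028.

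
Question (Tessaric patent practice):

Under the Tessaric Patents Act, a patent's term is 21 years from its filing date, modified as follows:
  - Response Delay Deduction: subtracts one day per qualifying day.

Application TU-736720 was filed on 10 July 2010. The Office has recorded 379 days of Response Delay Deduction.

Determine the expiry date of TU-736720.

Base term: filing date + 21 years → 10 July 2031.
Response Delay Deduction: −379 days → 26 June 2030.

2030-06-26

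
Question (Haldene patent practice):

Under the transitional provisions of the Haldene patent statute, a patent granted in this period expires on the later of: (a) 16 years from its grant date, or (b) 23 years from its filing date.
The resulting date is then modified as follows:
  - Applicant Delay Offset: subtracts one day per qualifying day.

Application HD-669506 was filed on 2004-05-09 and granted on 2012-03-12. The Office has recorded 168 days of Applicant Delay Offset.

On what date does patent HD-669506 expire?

(a) grant + 16 years → 12 March 2028.
(b) filing + 23 years → 9 May 2027.
Later of the two: 12 March 2028.
Applicant Delay Offset: −168 days → 26 September 2027.

2027-09-26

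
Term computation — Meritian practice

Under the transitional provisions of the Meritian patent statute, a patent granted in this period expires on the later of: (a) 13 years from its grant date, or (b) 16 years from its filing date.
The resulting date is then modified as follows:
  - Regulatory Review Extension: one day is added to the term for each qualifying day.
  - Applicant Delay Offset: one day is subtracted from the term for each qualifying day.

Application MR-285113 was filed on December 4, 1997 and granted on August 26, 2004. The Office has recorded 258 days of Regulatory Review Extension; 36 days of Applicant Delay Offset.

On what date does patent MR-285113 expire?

April 5, 2018

(a) grant + 13 years → 26 August 2017.
(b) filing + 16 years → 4 December 2013.
Later of the two: 26 August 2017.
Regulatory Review Extension: +258 days → 11 May 2018.
Applicant Delay Offset: −36 days → 5 April 2018.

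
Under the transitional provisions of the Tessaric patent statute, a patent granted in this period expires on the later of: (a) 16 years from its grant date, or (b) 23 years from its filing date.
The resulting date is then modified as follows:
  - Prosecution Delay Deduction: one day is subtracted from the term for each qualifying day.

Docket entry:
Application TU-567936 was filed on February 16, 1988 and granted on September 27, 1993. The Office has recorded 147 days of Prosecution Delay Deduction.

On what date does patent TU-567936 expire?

September 22, 2010

(a) grant + 16 years → 27 September 2009.
(b) filing + 23 years → 16 February 2011.
Later of the two: 16 February 2011.
Prosecution Delay Deduction: −147 days → 22 September 2010.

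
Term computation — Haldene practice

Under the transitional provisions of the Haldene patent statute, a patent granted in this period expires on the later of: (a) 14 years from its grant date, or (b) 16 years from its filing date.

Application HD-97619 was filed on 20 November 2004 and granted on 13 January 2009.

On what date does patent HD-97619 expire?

(a) grant + 14 years → 13 January 2023.
(b) filing + 16 years → 20 November 2020.
Later of the two: 13 January 2023.

January 13, 2023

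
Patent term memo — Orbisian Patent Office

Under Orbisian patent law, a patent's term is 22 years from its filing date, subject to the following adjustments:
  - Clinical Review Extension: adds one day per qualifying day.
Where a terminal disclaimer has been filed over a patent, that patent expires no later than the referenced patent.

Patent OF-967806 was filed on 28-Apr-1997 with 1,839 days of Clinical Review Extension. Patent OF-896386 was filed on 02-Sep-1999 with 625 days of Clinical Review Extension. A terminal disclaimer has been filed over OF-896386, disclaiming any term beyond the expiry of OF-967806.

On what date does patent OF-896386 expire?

May 20, 2023

Natural term of OF-896386:
  Base: filing + 22 years → 2 September 2021.
  Clinical Review Extension: +625 days → 20 May 2023.
Expiry of referenced patent OF-967806:
  Base: filing + 22 years → 28 April 2019.
  Clinical Review Extension: +1839 days → 10 May 2024.
Terminal disclaimer: OF-896386 expires on the earlier of 20 May 2023 and 10 May 2024.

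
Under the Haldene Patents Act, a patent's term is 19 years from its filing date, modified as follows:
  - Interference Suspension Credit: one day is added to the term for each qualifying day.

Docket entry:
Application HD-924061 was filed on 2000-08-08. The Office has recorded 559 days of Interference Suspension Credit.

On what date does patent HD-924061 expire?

Base term: filing date + 19 years → 8 August 2019.
Interference Suspension Credit: +559 days → 17 February 2021.

2021-02-17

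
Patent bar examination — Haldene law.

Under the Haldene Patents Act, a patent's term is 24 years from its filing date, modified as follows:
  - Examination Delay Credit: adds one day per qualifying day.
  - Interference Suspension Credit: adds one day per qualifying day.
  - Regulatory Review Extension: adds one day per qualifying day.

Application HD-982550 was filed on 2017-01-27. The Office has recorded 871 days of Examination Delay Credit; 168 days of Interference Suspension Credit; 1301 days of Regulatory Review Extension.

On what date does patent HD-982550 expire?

June 25, 2047

Base term: filing date + 24 years → 27 January 2041.
Examination Delay Credit: +871 days → 17 June 2043.
Interference Suspension Credit: +168 days → 2 December 2043.
Regulatory Review Extension: +1301 days → 25 June 2047.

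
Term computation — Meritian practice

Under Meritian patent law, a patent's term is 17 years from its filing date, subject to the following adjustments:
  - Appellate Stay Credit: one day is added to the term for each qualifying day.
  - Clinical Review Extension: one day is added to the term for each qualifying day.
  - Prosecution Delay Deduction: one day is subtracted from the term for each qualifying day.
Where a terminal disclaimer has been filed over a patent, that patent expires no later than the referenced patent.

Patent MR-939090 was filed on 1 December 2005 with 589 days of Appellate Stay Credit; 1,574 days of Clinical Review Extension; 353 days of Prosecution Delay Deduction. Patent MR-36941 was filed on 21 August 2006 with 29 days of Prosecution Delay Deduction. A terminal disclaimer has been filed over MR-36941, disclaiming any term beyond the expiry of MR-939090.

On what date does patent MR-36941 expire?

Natural term of MR-36941:
  Base: filing + 17 years → 21 August 2023.
  Prosecution Delay Deduction: −29 days → 23 July 2023.
Expiry of referenced patent MR-939090:
  Base: filing + 17 years → 1 December 2022.
  Appellate Stay Credit: +589 days → 12 July 2024.
  Clinical Review Extension: +1574 days → 2 November 2028.
  Prosecution Delay Deduction: −353 days → 15 November 2027.
Terminal disclaimer: MR-36941 expires on the earlier of 23 July 2023 and 15 November 2027.

2023-07-23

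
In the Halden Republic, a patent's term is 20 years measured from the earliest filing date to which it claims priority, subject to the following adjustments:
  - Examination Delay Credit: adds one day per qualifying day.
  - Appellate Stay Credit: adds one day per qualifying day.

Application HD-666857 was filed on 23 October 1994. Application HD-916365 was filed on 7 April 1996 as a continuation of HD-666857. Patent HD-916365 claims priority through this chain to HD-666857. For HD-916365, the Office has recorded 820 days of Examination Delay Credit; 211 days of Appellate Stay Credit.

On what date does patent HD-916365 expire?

August 19, 2017

Earliest priority filing: 23 October 1994.
Base term: 23 October 1994 + 20 years → 23 October 2014.
Examination Delay Credit: +820 days → 20 January 2017.
Appellate Stay Credit: +211 days → 19 August 2017.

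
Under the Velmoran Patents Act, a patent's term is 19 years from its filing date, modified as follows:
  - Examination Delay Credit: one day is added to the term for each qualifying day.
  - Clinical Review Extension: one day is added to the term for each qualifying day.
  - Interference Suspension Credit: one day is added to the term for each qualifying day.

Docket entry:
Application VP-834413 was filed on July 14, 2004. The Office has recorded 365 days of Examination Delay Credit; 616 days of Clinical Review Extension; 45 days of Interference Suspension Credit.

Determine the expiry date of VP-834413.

Base term: filing date + 19 years → 14 July 2023.
Examination Delay Credit: +365 days → 13 July 2024.
Clinical Review Extension: +616 days → 21 March 2026.
Interference Suspension Credit: +45 days → 5 May 2026.

2026-05-05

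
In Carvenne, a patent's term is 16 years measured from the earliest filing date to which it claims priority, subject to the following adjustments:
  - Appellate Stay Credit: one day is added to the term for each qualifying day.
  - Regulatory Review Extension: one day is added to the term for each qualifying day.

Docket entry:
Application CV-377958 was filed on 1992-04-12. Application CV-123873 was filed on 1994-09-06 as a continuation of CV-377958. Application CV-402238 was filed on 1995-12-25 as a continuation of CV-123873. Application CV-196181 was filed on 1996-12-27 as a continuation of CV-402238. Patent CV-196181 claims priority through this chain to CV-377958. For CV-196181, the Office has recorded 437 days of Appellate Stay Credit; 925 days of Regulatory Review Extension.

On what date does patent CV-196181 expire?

January 4, 2012

Earliest priority filing: 12 April 1992.
Base term: 12 April 1992 + 16 years → 12 April 2008.
Appellate Stay Credit: +437 days → 23 June 2009.
Regulatory Review Extension: +925 days → 4 January 2012.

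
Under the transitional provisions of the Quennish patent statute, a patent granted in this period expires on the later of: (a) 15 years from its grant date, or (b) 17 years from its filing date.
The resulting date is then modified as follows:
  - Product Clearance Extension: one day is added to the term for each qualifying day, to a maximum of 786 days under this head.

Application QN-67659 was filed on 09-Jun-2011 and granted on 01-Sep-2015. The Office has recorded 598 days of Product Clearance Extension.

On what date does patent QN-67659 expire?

(a) grant + 15 years → 1 September 2030.
(b) filing + 17 years → 9 June 2028.
Later of the two: 1 September 2030.
Product Clearance Extension: 598 days (within the 786-day cap) → +598 days → 21 April 2032.

2032-04-21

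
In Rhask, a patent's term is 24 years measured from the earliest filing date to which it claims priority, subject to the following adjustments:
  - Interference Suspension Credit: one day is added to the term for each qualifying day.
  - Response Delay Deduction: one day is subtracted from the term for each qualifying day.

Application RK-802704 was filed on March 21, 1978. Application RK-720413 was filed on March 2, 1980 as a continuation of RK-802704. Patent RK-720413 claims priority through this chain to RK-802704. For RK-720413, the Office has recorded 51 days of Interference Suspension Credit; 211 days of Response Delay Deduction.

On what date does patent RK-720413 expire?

October 12, 2001

Earliest priority filing: 21 March 1978.
Base term: 21 March 1978 + 24 years → 21 March 2002.
Interference Suspension Credit: +51 days → 11 May 2002.
Response Delay Deduction: −211 days → 12 October 2001.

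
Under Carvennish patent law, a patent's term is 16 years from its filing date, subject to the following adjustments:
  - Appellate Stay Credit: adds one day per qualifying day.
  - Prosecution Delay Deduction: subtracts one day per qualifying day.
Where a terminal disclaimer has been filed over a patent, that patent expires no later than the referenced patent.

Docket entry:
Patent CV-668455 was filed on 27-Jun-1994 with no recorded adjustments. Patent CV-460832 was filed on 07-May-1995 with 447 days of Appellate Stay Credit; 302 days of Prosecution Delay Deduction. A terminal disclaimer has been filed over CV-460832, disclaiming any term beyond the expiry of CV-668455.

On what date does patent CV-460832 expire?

2010-06-27

Natural term of CV-460832:
  Base: filing + 16 years → 7 May 2011.
  Appellate Stay Credit: +447 days → 27 July 2012.
  Prosecution Delay Deduction: −302 days → 29 September 2011.
Expiry of referenced patent CV-668455:
  Base: filing + 16 years → 27 June 2010.
Terminal disclaimer: CV-460832 expires on the earlier of 29 September 2011 and 27 June 2010.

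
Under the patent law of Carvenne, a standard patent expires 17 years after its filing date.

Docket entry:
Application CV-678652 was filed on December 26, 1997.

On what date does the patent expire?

December 26, 2014

Filing date + 17 years → 26 December 2014.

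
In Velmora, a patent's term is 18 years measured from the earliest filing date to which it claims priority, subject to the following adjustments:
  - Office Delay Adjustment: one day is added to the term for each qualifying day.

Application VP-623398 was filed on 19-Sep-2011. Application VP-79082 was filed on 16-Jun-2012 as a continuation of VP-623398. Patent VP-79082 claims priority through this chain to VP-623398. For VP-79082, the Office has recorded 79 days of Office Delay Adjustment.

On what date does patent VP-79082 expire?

2029-12-07

Earliest priority filing: 19 September 2011.
Base term: 19 September 2011 + 18 years → 19 September 2029.
Office Delay Adjustment: +79 days → 7 December 2029.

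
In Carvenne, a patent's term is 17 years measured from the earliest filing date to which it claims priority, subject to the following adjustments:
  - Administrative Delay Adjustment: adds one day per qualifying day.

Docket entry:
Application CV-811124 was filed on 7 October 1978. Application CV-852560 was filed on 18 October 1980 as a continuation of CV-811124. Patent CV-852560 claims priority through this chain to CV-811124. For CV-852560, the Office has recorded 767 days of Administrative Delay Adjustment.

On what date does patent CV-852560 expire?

Earliest priority filing: 7 October 1978.
Base term: 7 October 1978 + 17 years → 7 October 1995.
Administrative Delay Adjustment: +767 days → 12 November 1997.

1997-11-12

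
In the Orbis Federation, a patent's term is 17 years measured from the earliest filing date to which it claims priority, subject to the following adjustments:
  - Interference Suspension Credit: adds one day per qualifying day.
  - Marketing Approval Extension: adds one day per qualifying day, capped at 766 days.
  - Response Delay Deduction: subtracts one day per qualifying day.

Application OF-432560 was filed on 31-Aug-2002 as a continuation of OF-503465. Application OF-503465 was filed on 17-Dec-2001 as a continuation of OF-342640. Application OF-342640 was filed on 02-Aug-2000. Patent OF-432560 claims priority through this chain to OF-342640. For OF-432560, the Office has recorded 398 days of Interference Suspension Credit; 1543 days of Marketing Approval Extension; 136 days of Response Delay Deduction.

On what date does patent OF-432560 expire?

Earliest priority filing: 2 August 2000.
Base term: 2 August 2000 + 17 years → 2 August 2017.
Interference Suspension Credit: +398 days → 4 September 2018.
Marketing Approval Extension: 1543 days claimed exceeds the 766-day cap, so +766 days → 9 October 2020.
Response Delay Deduction: −136 days → 26 May 2020.

2020-05-26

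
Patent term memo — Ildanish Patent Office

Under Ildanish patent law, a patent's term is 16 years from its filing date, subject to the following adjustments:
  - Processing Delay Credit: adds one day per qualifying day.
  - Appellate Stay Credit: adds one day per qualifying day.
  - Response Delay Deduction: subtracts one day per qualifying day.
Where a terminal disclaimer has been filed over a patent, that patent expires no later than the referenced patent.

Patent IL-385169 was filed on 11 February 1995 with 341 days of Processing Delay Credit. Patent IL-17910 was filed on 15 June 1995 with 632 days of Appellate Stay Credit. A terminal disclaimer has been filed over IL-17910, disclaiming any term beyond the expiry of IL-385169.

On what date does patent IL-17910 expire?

2012-01-18

Natural term of IL-17910:
  Base: filing + 16 years → 15 June 2011.
  Appellate Stay Credit: +632 days → 8 March 2013.
Expiry of referenced patent IL-385169:
  Base: filing + 16 years → 11 February 2011.
  Processing Delay Credit: +341 days → 18 January 2012.
Terminal disclaimer: IL-17910 expires on the earlier of 8 March 2013 and 18 January 2012.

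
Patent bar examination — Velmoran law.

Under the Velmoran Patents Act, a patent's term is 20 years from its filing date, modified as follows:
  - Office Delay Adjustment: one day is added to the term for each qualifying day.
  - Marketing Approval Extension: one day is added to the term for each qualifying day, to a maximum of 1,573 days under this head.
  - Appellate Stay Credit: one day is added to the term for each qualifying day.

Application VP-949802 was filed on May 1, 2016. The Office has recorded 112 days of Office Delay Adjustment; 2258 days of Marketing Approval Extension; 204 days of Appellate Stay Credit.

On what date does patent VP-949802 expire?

2041-07-03

Base term: filing date + 20 years → 1 May 2036.
Office Delay Adjustment: +112 days → 21 August 2036.
Marketing Approval Extension: 2258 days claimed exceeds the 1573-day cap, so +1573 days → 11 December 2040.
Appellate Stay Credit: +204 days → 3 July 2041.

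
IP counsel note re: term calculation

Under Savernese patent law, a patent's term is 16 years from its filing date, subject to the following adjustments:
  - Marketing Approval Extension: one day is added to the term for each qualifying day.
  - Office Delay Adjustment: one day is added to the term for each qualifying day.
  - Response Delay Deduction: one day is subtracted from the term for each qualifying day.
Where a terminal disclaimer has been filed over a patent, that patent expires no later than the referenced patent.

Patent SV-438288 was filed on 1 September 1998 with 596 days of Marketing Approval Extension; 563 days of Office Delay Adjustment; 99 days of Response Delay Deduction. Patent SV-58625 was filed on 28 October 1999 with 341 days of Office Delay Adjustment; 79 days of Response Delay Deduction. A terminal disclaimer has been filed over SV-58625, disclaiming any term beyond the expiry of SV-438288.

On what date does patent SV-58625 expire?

2016-07-16

Natural term of SV-58625:
  Base: filing + 16 years → 28 October 2015.
  Office Delay Adjustment: +341 days → 3 October 2016.
  Response Delay Deduction: −79 days → 16 July 2016.
Expiry of referenced patent SV-438288:
  Base: filing + 16 years → 1 September 2014.
  Marketing Approval Extension: +596 days → 19 April 2016.
  Office Delay Adjustment: +563 days → 3 November 2017.
  Response Delay Deduction: −99 days → 27 July 2017.
Terminal disclaimer: SV-58625 expires on the earlier of 16 July 2016 and 27 July 2017.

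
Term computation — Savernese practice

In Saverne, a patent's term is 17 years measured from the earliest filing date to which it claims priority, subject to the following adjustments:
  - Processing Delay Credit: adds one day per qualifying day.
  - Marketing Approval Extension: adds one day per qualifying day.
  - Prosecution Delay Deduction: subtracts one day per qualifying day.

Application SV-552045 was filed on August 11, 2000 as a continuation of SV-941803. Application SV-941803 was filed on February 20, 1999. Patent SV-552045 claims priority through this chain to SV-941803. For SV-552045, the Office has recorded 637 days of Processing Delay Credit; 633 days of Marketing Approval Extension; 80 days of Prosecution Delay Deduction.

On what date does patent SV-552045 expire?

May 25, 2019

Earliest priority filing: 20 February 1999.
Base term: 20 February 1999 + 17 years → 20 February 2016.
Processing Delay Credit: +637 days → 18 November 2017.
Marketing Approval Extension: +633 days → 13 August 2019.
Prosecution Delay Deduction: −80 days → 25 May 2019.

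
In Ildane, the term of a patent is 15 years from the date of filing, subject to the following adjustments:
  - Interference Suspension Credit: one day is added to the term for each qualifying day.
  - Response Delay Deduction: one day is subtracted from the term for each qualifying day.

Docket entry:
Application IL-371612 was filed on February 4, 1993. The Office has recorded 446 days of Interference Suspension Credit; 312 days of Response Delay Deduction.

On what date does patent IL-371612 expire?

2008-06-17

Base term: filing date + 15 years → 4 February 2008.
Interference Suspension Credit: +446 days → 25 April 2009.
Response Delay Deduction: −312 days → 17 June 2008.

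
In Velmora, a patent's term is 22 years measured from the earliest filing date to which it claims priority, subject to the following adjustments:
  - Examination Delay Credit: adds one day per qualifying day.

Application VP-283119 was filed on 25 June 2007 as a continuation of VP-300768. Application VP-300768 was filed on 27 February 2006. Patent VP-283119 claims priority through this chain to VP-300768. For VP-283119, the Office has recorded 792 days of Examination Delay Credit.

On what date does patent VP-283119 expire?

April 29, 2030

Earliest priority filing: 27 February 2006.
Base term: 27 February 2006 + 22 years → 27 February 2028.
Examination Delay Credit: +792 days → 29 April 2030.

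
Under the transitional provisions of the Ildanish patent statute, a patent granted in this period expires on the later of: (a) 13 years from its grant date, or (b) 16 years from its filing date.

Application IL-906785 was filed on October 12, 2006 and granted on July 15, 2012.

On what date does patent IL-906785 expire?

July 15, 2025

(a) grant + 13 years → 15 July 2025.
(b) filing + 16 years → 12 October 2022.
Later of the two: 15 July 2025.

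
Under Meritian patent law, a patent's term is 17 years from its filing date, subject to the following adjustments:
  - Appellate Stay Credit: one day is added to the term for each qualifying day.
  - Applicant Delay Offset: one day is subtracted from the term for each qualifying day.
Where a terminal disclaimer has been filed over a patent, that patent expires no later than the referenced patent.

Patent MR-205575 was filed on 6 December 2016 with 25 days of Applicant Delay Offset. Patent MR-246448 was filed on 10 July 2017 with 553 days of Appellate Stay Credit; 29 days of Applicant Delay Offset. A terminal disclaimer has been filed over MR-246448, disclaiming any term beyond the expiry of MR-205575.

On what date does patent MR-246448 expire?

November 11, 2033

Natural term of MR-246448:
  Base: filing + 17 years → 10 July 2034.
  Appellate Stay Credit: +553 days → 14 January 2036.
  Applicant Delay Offset: −29 days → 16 December 2035.
Expiry of referenced patent MR-205575:
  Base: filing + 17 years → 6 December 2033.
  Applicant Delay Offset: −25 days → 11 November 2033.
Terminal disclaimer: MR-246448 expires on the earlier of 16 December 2035 and 11 November 2033.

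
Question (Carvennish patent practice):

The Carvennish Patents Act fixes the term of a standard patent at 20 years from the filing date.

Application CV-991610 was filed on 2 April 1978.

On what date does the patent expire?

Filing date + 20 years → 2 April 1998.

April 2, 1998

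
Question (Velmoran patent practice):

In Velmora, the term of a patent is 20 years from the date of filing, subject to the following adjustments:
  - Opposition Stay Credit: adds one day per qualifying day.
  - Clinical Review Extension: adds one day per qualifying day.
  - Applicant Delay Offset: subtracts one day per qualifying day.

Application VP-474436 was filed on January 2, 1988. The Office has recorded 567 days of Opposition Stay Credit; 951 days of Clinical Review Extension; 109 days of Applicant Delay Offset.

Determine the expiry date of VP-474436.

Base term: filing date + 20 years → 2 January 2008.
Opposition Stay Credit: +567 days → 22 July 2009.
Clinical Review Extension: +951 days → 28 February 2012.
Applicant Delay Offset: −109 days → 11 November 2011.

November 11, 2011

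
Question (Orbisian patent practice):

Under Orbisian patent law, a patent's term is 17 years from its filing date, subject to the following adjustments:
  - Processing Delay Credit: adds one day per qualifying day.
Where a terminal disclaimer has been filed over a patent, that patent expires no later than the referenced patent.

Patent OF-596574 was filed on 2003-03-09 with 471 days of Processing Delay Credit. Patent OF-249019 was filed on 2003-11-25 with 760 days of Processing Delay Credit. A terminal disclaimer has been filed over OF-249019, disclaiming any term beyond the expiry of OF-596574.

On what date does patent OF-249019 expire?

June 23, 2021

Natural term of OF-249019:
  Base: filing + 17 years → 25 November 2020.
  Processing Delay Credit: +760 days → 25 December 2022.
Expiry of referenced patent OF-596574:
  Base: filing + 17 years → 9 March 2020.
  Processing Delay Credit: +471 days → 23 June 2021.
Terminal disclaimer: OF-249019 expires on the earlier of 25 December 2022 and 23 June 2021.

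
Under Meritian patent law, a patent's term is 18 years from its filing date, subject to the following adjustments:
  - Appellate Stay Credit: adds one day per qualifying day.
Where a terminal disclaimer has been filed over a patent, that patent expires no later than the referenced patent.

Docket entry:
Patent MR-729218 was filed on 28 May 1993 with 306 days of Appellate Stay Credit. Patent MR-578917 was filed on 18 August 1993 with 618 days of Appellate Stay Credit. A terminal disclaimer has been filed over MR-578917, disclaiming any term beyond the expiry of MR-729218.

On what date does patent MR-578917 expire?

2012-03-29

Natural term of MR-578917:
  Base: filing + 18 years → 18 August 2011.
  Appellate Stay Credit: +618 days → 27 April 2013.
Expiry of referenced patent MR-729218:
  Base: filing + 18 years → 28 May 2011.
  Appellate Stay Credit: +306 days → 29 March 2012.
Terminal disclaimer: MR-578917 expires on the earlier of 27 April 2013 and 29 March 2012.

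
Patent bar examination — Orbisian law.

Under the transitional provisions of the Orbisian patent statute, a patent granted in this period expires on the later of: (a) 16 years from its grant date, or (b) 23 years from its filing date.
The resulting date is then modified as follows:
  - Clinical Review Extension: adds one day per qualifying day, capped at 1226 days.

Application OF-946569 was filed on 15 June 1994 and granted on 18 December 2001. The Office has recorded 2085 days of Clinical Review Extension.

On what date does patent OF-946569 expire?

(a) grant + 16 years → 18 December 2017.
(b) filing + 23 years → 15 June 2017.
Later of the two: 18 December 2017.
Clinical Review Extension: 2085 days claimed exceeds the 1226-day cap, so +1226 days → 27 April 2021.

April 27, 2021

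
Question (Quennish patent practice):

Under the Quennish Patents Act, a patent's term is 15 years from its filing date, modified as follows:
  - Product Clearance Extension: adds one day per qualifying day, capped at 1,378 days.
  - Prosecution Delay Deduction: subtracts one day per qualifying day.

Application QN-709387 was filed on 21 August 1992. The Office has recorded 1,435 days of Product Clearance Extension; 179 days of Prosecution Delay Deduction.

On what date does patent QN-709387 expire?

Base term: filing date + 15 years → 21 August 2007.
Product Clearance Extension: 1435 days claimed exceeds the 1378-day cap, so +1378 days → 30 May 2011.
Prosecution Delay Deduction: −179 days → 2 December 2010.

December 2, 2010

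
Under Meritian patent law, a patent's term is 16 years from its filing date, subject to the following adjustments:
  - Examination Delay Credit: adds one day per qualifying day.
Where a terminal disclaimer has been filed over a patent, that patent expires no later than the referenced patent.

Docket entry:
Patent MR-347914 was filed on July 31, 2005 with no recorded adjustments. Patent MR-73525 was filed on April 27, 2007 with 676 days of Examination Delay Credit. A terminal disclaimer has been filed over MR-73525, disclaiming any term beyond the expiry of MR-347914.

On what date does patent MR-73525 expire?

Natural term of MR-73525:
  Base: filing + 16 years → 27 April 2023.
  Examination Delay Credit: +676 days → 3 March 2025.
Expiry of referenced patent MR-347914:
  Base: filing + 16 years → 31 July 2021.
Terminal disclaimer: MR-73525 expires on the earlier of 3 March 2025 and 31 July 2021.

2021-07-31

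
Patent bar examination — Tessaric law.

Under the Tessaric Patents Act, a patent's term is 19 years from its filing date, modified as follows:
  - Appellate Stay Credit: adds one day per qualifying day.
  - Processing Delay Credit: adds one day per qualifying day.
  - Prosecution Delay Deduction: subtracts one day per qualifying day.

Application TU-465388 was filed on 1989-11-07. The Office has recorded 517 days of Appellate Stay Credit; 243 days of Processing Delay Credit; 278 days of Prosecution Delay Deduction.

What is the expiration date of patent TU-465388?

Base term: filing date + 19 years → 7 November 2008.
Appellate Stay Credit: +517 days → 8 April 2010.
Processing Delay Credit: +243 days → 7 December 2010.
Prosecution Delay Deduction: −278 days → 4 March 2010.

March 4, 2010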